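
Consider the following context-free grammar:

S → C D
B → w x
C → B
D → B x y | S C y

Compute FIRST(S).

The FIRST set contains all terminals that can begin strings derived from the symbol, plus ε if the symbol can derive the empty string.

We compute FIRST(S) using the standard algorithm.
FIRST(B) = {w}
FIRST(C) = {w}
FIRST(D) = {w}
FIRST(S) = {w}
Therefore, FIRST(S) = {w}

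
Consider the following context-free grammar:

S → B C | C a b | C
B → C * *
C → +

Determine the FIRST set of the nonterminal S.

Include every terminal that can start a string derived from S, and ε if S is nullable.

We compute FIRST(S) using the standard algorithm.
FIRST(B) = {+}
FIRST(C) = {+}
FIRST(S) = {+}
Therefore, FIRST(S) = {+}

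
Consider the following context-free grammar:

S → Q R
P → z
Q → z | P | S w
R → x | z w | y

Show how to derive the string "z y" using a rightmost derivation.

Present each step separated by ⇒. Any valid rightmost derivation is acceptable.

S ⇒ Q R ⇒ Q y ⇒ z y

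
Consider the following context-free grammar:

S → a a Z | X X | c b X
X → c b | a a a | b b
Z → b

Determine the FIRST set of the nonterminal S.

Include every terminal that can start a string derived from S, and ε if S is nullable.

We compute FIRST(S) using the standard algorithm.
FIRST(S) = {a, b, c}
FIRST(X) = {a, b, c}
FIRST(Z) = {b}
Therefore, FIRST(S) = {a, b, c}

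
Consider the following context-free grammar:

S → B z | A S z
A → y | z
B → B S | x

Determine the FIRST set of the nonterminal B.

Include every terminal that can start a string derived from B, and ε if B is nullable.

We compute FIRST(B) using the standard algorithm.
FIRST(A) = {y, z}
FIRST(B) = {x}
FIRST(S) = {x, y, z}
Therefore, FIRST(B) = {x}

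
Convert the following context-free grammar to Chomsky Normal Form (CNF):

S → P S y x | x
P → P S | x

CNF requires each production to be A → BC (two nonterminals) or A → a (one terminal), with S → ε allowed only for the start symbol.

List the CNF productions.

TY → y; TX → x; S → x; P → x; S → P X0; X0 → S X1; X1 → TY TX; P → P S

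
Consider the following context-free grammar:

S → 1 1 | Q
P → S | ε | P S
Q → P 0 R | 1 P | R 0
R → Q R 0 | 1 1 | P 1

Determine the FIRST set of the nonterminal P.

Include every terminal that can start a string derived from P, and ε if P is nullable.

We compute FIRST(P) using the standard algorithm.
FIRST(P) = {0, 1, ε}
FIRST(Q) = {0, 1}
FIRST(R) = {0, 1}
FIRST(S) = {0, 1}
Therefore, FIRST(P) = {0, 1, ε}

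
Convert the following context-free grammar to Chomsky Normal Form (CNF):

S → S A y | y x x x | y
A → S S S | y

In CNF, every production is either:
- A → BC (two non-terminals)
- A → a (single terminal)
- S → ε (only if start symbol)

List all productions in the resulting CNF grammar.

TY → y; TX → x; S → y; A → y; S → S X0; X0 → A TY; S → TY X1; X1 → TX X2; X2 → TX TX; A → S X3; X3 → S S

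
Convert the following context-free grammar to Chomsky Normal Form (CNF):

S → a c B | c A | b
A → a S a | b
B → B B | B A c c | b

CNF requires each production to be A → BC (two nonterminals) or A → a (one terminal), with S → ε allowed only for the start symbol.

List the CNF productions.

TA → a; TC → c; S → b; A → b; B → b; S → TA X0; X0 → TC B; S → TC A; A → TA X1; X1 → S TA; B → B B; B → B X2; X2 → A X3; X3 → TC TC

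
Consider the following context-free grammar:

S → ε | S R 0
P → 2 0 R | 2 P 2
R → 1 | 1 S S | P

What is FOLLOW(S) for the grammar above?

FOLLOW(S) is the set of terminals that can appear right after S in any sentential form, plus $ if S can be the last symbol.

We compute FOLLOW(S) using the standard algorithm.
FOLLOW(S) starts with {$}.
FIRST(P) = {2}
FIRST(R) = {1, 2}
FIRST(S) = {1, 2, ε}
FOLLOW(P) = {0, 2}
FOLLOW(R) = {0, 2}
FOLLOW(S) = {$, 0, 1, 2}
Therefore, FOLLOW(S) = {$, 0, 1, 2}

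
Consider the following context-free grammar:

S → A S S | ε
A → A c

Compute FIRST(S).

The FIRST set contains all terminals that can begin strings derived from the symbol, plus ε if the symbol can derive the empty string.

We compute FIRST(S) using the standard algorithm.
FIRST(A) = {}
FIRST(S) = {ε}
Therefore, FIRST(S) = {ε}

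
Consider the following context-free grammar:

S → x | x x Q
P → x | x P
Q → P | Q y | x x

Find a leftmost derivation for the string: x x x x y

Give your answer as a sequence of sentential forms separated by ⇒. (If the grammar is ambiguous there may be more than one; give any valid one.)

S ⇒ x x Q ⇒ x x Q y ⇒ x x x x y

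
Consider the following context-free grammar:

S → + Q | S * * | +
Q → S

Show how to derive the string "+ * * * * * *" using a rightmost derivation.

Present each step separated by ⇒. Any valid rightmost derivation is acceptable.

S ⇒ S * * ⇒ S * * * * ⇒ S * * * * * * ⇒ + * * * * * *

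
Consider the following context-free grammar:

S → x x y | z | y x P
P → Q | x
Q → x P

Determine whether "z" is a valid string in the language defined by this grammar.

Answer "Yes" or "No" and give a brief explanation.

Yes - a valid derivation exists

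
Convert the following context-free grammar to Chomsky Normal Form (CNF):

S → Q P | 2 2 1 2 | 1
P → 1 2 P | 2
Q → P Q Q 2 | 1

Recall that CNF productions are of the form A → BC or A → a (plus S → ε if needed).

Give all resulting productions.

T2 → 2; T1 → 1; S → 1; P → 2; Q → 1; S → Q P; S → T2 X0; X0 → T2 X1; X1 → T1 T2; P → T1 X2; X2 → T2 P; Q → P X3; X3 → Q X4; X4 → Q T2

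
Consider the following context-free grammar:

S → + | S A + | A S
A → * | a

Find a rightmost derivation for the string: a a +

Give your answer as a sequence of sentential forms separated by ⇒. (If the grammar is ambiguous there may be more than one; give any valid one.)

S ⇒ A S ⇒ A A S ⇒ A A + ⇒ A a + ⇒ a a +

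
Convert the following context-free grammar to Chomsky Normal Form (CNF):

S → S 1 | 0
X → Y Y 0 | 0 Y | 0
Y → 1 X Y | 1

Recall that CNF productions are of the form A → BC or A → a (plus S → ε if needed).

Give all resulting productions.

T1 → 1; S → 0; T0 → 0; X → 0; Y → 1; S → S T1; X → Y X0; X0 → Y T0; X → T0 Y; Y → T1 X1; X1 → X Y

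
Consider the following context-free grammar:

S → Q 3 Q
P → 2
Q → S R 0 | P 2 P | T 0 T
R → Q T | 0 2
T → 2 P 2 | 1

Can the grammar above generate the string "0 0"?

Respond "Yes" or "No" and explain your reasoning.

No - no valid derivation exists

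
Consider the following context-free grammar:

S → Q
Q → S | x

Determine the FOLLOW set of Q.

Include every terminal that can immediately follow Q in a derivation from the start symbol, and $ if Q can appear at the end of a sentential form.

We compute FOLLOW(Q) using the standard algorithm.
FOLLOW(S) starts with {$}.
FIRST(Q) = {x}
FIRST(S) = {x}
FOLLOW(Q) = {$}
FOLLOW(S) = {$}
Therefore, FOLLOW(Q) = {$}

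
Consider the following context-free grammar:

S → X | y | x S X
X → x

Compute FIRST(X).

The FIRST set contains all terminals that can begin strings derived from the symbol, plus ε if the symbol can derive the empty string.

We compute FIRST(X) using the standard algorithm.
FIRST(S) = {x, y}
FIRST(X) = {x}
Therefore, FIRST(X) = {x}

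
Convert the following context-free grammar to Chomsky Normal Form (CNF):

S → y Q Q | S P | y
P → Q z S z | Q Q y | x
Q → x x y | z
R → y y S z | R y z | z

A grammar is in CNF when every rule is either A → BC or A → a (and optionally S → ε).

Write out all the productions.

TY → y; S → y; TZ → z; P → x; TX → x; Q → z; R → z; S → TY X0; X0 → Q Q; S → S P; P → Q X1; X1 → TZ X2; X2 → S TZ; P → Q X3; X3 → Q TY; Q → TX X4; X4 → TX TY; R → TY X5; X5 → TY X6; X6 → S TZ; R → R X7; X7 → TY TZ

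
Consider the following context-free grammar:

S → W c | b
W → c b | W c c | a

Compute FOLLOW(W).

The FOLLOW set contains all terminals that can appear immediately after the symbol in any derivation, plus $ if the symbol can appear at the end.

We compute FOLLOW(W) using the standard algorithm.
FOLLOW(S) starts with {$}.
FIRST(S) = {a, b, c}
FIRST(W) = {a, c}
FOLLOW(S) = {$}
FOLLOW(W) = {c}
Therefore, FOLLOW(W) = {c}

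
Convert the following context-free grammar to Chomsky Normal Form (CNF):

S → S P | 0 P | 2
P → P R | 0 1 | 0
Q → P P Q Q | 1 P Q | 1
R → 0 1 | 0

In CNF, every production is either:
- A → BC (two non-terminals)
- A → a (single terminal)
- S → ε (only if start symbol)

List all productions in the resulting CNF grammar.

T0 → 0; S → 2; T1 → 1; P → 0; Q → 1; R → 0; S → S P; S → T0 P; P → P R; P → T0 T1; Q → P X0; X0 → P X1; X1 → Q Q; Q → T1 X2; X2 → P Q; R → T0 T1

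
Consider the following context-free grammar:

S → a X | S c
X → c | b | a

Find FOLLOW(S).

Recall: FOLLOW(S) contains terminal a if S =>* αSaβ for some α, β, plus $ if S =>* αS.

We compute FOLLOW(S) using the standard algorithm.
FOLLOW(S) starts with {$}.
FIRST(S) = {a}
FIRST(X) = {a, b, c}
FOLLOW(S) = {$, c}
FOLLOW(X) = {$, c}
Therefore, FOLLOW(S) = {$, c}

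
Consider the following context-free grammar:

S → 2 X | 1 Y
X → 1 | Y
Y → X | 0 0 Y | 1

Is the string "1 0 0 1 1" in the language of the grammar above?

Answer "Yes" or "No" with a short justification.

No - no valid derivation exists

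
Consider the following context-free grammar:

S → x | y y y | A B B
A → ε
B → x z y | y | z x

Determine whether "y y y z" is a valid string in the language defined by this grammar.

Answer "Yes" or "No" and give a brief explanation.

No - no valid derivation exists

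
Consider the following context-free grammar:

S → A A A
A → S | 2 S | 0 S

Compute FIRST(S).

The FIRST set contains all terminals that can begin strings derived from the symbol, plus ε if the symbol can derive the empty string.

We compute FIRST(S) using the standard algorithm.
FIRST(A) = {0, 2}
FIRST(S) = {0, 2}
Therefore, FIRST(S) = {0, 2}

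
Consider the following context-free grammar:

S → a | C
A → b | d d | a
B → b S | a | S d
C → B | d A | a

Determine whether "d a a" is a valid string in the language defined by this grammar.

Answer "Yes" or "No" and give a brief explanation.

No - no valid derivation exists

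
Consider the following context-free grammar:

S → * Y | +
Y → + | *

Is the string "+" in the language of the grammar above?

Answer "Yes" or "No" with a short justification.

Yes - a valid derivation exists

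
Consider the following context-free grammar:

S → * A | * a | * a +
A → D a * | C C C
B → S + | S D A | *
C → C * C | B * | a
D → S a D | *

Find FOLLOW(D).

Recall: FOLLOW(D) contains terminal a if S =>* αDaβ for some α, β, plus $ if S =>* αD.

We compute FOLLOW(D) using the standard algorithm.
FOLLOW(S) starts with {$}.
FIRST(A) = {*, a}
FIRST(B) = {*}
FIRST(C) = {*, a}
FIRST(D) = {*}
FIRST(S) = {*}
FOLLOW(A) = {$, *, +, a}
FOLLOW(B) = {*}
FOLLOW(C) = {$, *, +, a}
FOLLOW(D) = {*, a}
FOLLOW(S) = {$, *, +, a}
Therefore, FOLLOW(D) = {*, a}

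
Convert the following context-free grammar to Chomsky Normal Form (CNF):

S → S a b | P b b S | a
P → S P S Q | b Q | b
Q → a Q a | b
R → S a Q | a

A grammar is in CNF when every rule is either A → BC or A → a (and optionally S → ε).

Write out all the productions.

TA → a; TB → b; S → a; P → b; Q → b; R → a; S → S X0; X0 → TA TB; S → P X1; X1 → TB X2; X2 → TB S; P → S X3; X3 → P X4; X4 → S Q; P → TB Q; Q → TA X5; X5 → Q TA; R → S X6; X6 → TA Q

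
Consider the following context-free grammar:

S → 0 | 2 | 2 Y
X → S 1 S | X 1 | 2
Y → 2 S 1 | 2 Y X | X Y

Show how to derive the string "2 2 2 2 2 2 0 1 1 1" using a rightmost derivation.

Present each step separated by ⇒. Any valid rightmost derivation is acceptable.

S ⇒ 2 Y ⇒ 2 2 S 1 ⇒ 2 2 2 Y 1 ⇒ 2 2 2 2 S 1 1 ⇒ 2 2 2 2 2 Y 1 1 ⇒ 2 2 2 2 2 2 S 1 1 1 ⇒ 2 2 2 2 2 2 0 1 1 1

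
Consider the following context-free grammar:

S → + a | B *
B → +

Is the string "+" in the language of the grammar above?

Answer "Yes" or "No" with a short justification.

No - no valid derivation exists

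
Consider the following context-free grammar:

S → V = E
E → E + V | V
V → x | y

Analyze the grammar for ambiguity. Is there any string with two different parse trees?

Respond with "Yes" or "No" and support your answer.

No - the grammar is unambiguous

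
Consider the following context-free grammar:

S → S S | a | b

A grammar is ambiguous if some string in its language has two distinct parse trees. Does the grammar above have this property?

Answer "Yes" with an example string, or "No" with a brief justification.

Yes - the string 'a a b b b' has two distinct parse trees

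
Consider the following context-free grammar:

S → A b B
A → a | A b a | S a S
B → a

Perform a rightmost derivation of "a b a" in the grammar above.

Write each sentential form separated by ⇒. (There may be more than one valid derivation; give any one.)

S ⇒ A b B ⇒ A b a ⇒ a b a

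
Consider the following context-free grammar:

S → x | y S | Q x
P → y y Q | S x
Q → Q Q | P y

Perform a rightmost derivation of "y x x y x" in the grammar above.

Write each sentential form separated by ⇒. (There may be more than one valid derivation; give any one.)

S ⇒ y S ⇒ y Q x ⇒ y P y x ⇒ y S x y x ⇒ y x x y x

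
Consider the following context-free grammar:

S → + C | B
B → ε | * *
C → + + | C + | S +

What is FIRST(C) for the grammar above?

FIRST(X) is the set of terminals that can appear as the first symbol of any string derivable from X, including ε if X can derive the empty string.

We compute FIRST(C) using the standard algorithm.
FIRST(B) = {*, ε}
FIRST(C) = {*, +}
FIRST(S) = {*, +, ε}
Therefore, FIRST(C) = {*, +}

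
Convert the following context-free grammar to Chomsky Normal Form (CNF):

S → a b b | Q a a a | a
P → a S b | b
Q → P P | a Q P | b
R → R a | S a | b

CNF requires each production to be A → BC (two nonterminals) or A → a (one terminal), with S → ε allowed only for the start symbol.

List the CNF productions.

TA → a; TB → b; S → a; P → b; Q → b; R → b; S → TA X0; X0 → TB TB; S → Q X1; X1 → TA X2; X2 → TA TA; P → TA X3; X3 → S TB; Q → P P; Q → TA X4; X4 → Q P; R → R TA; R → S TA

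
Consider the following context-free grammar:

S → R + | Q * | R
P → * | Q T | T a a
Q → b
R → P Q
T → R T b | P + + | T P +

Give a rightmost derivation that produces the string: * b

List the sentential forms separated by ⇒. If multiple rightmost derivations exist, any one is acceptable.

S ⇒ R ⇒ P Q ⇒ P b ⇒ * b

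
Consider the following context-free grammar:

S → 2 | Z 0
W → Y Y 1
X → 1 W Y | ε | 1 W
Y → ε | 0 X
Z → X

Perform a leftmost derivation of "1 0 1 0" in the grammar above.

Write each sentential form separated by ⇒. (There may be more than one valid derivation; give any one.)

S ⇒ Z 0 ⇒ X 0 ⇒ 1 W 0 ⇒ 1 Y Y 1 0 ⇒ 1 0 X Y 1 0 ⇒ 1 0 Y 1 0 ⇒ 1 0 1 0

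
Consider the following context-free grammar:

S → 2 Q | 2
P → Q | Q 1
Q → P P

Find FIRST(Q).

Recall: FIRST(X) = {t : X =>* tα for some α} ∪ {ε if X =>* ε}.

We compute FIRST(Q) using the standard algorithm.
FIRST(P) = {}
FIRST(Q) = {}
FIRST(S) = {2}
Therefore, FIRST(Q) = {}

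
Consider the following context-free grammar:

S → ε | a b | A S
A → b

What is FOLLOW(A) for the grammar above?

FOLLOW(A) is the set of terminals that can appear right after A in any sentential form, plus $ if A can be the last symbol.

We compute FOLLOW(A) using the standard algorithm.
FOLLOW(S) starts with {$}.
FIRST(A) = {b}
FIRST(S) = {a, b, ε}
FOLLOW(A) = {$, a, b}
FOLLOW(S) = {$}
Therefore, FOLLOW(A) = {$, a, b}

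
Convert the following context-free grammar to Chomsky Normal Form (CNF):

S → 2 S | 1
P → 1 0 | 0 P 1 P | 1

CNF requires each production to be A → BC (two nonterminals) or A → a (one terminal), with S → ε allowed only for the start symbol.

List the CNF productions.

T2 → 2; S → 1; T1 → 1; T0 → 0; P → 1; S → T2 S; P → T1 T0; P → T0 X0; X0 → P X1; X1 → T1 P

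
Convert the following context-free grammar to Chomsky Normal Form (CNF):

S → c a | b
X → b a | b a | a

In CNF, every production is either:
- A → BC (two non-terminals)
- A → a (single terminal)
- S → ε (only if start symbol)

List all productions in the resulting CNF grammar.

TC → c; TA → a; S → b; TB → b; X → a; S → TC TA; X → TB TA; X → TB TA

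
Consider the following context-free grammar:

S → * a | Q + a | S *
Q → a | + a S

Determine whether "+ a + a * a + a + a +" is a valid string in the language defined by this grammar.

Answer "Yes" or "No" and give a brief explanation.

No - no valid derivation exists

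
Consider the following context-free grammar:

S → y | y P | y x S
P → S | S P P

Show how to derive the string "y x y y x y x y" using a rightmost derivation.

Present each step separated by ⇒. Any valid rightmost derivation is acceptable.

S ⇒ y x S ⇒ y x y P ⇒ y x y S ⇒ y x y y x S ⇒ y x y y x y x S ⇒ y x y y x y x y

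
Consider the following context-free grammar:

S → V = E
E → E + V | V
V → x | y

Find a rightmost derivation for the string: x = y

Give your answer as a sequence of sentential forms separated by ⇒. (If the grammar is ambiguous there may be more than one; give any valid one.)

S ⇒ V = E ⇒ V = V ⇒ V = y ⇒ x = y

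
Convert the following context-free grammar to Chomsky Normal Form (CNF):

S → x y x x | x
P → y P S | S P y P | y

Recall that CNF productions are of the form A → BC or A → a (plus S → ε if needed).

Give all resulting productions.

TX → x; TY → y; S → x; P → y; S → TX X0; X0 → TY X1; X1 → TX TX; P → TY X2; X2 → P S; P → S X3; X3 → P X4; X4 → TY P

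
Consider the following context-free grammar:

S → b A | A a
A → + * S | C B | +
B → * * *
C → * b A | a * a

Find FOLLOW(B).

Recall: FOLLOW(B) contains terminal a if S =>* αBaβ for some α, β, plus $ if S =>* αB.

We compute FOLLOW(B) using the standard algorithm.
FOLLOW(S) starts with {$}.
FIRST(A) = {*, +, a}
FIRST(B) = {*}
FIRST(C) = {*, a}
FIRST(S) = {*, +, a, b}
FOLLOW(A) = {$, *, a}
FOLLOW(B) = {$, *, a}
FOLLOW(C) = {*}
FOLLOW(S) = {$, *, a}
Therefore, FOLLOW(B) = {$, *, a}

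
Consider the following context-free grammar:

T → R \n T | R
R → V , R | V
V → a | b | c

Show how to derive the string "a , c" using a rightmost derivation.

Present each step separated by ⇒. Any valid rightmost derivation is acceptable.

T ⇒ R ⇒ V , R ⇒ V , V ⇒ V , c ⇒ a , c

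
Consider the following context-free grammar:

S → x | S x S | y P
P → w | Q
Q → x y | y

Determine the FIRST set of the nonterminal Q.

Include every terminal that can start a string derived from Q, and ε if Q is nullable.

We compute FIRST(Q) using the standard algorithm.
FIRST(P) = {w, x, y}
FIRST(Q) = {x, y}
FIRST(S) = {x, y}
Therefore, FIRST(Q) = {x, y}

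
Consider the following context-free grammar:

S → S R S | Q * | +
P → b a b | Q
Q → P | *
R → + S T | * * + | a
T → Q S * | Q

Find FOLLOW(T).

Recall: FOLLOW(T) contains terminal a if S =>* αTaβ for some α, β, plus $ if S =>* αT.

We compute FOLLOW(T) using the standard algorithm.
FOLLOW(S) starts with {$}.
FIRST(P) = {*, b}
FIRST(Q) = {*, b}
FIRST(R) = {*, +, a}
FIRST(S) = {*, +, b}
FIRST(T) = {*, b}
FOLLOW(P) = {*, +, b}
FOLLOW(Q) = {*, +, b}
FOLLOW(R) = {*, +, b}
FOLLOW(S) = {$, *, +, a, b}
FOLLOW(T) = {*, +, b}
Therefore, FOLLOW(T) = {*, +, b}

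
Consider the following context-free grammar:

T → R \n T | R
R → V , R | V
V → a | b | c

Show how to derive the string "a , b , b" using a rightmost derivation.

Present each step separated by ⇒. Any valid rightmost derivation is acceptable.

T ⇒ R ⇒ V , R ⇒ V , V , R ⇒ V , V , V ⇒ V , V , b ⇒ V , b , b ⇒ a , b , b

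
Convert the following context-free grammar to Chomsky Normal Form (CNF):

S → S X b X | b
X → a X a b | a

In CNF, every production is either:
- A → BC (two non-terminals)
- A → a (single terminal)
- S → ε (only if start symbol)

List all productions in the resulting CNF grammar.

TB → b; S → b; TA → a; X → a; S → S X0; X0 → X X1; X1 → TB X; X → TA X2; X2 → X X3; X3 → TA TB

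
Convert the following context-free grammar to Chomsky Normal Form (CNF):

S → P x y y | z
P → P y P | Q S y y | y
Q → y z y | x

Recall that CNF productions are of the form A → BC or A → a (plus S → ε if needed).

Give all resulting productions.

TX → x; TY → y; S → z; P → y; TZ → z; Q → x; S → P X0; X0 → TX X1; X1 → TY TY; P → P X2; X2 → TY P; P → Q X3; X3 → S X4; X4 → TY TY; Q → TY X5; X5 → TZ TY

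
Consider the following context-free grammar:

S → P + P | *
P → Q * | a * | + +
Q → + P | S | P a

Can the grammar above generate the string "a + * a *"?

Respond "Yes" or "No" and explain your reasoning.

No - no valid derivation exists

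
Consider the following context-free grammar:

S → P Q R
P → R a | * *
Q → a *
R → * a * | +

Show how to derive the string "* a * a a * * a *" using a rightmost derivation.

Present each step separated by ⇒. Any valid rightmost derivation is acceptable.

S ⇒ P Q R ⇒ P Q * a * ⇒ P a * * a * ⇒ R a a * * a * ⇒ * a * a a * * a *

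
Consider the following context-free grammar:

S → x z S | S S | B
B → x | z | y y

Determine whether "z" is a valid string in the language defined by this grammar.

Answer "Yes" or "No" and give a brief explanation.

Yes - a valid derivation exists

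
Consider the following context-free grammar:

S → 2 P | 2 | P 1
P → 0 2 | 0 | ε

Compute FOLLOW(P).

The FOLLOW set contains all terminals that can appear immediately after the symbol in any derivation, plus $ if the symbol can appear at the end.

We compute FOLLOW(P) using the standard algorithm.
FOLLOW(S) starts with {$}.
FIRST(P) = {0, ε}
FIRST(S) = {0, 1, 2}
FOLLOW(P) = {$, 1}
FOLLOW(S) = {$}
Therefore, FOLLOW(P) = {$, 1}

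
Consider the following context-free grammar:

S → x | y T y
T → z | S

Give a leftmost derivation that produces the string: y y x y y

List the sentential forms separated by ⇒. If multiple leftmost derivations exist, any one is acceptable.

S ⇒ y T y ⇒ y S y ⇒ y y T y y ⇒ y y S y y ⇒ y y x y y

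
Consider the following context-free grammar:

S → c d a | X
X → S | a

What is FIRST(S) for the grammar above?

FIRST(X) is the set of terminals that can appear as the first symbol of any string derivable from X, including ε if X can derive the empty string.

We compute FIRST(S) using the standard algorithm.
FIRST(S) = {a, c}
FIRST(X) = {a, c}
Therefore, FIRST(S) = {a, c}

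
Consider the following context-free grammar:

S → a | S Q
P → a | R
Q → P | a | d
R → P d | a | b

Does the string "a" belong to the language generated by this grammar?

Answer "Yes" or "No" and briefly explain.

Yes - a valid derivation exists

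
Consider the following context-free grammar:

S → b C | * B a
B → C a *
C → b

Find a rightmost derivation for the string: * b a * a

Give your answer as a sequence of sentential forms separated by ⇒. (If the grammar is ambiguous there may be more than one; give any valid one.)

S ⇒ * B a ⇒ * C a * a ⇒ * b a * a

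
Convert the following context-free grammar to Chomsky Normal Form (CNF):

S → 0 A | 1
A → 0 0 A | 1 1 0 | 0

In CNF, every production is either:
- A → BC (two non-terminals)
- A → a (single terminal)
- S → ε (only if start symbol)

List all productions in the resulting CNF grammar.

T0 → 0; S → 1; T1 → 1; A → 0; S → T0 A; A → T0 X0; X0 → T0 A; A → T1 X1; X1 → T1 T0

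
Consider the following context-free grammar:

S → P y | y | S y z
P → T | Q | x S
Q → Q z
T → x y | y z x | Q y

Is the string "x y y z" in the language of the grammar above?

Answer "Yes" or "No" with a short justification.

No - no valid derivation exists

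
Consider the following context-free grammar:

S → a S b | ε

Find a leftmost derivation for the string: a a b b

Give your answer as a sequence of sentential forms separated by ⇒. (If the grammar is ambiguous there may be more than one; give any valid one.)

S ⇒ a S b ⇒ a a S b b ⇒ a a b b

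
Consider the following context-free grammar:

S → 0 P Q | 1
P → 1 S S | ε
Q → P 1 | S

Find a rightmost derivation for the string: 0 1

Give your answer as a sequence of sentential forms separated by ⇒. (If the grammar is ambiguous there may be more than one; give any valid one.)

S ⇒ 0 P Q ⇒ 0 P P 1 ⇒ 0 P 1 ⇒ 0 1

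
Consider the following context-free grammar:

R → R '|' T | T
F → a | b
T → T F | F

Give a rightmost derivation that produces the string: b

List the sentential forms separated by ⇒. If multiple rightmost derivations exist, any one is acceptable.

R ⇒ T ⇒ F ⇒ b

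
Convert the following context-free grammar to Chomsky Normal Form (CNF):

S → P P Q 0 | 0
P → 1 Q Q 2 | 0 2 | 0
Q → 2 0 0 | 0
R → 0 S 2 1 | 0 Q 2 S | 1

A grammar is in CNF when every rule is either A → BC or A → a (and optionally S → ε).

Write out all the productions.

T0 → 0; S → 0; T1 → 1; T2 → 2; P → 0; Q → 0; R → 1; S → P X0; X0 → P X1; X1 → Q T0; P → T1 X2; X2 → Q X3; X3 → Q T2; P → T0 T2; Q → T2 X4; X4 → T0 T0; R → T0 X5; X5 → S X6; X6 → T2 T1; R → T0 X7; X7 → Q X8; X8 → T2 S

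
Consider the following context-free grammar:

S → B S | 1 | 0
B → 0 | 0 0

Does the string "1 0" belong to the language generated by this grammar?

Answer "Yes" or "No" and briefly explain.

No - no valid derivation exists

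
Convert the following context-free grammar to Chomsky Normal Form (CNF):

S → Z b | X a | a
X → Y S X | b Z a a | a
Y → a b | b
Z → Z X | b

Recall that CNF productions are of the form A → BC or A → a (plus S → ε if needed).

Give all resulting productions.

TB → b; TA → a; S → a; X → a; Y → b; Z → b; S → Z TB; S → X TA; X → Y X0; X0 → S X; X → TB X1; X1 → Z X2; X2 → TA TA; Y → TA TB; Z → Z X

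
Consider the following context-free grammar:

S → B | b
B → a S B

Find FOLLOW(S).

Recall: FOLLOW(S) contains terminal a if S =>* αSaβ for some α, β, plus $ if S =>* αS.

We compute FOLLOW(S) using the standard algorithm.
FOLLOW(S) starts with {$}.
FIRST(B) = {a}
FIRST(S) = {a, b}
FOLLOW(B) = {$, a}
FOLLOW(S) = {$, a}
Therefore, FOLLOW(S) = {$, a}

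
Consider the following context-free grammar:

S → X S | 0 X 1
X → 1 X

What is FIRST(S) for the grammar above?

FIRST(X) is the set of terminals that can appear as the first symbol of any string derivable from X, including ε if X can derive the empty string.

We compute FIRST(S) using the standard algorithm.
FIRST(S) = {0, 1}
FIRST(X) = {1}
Therefore, FIRST(S) = {0, 1}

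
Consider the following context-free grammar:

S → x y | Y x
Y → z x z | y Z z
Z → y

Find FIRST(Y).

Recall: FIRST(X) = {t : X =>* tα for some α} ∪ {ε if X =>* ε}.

We compute FIRST(Y) using the standard algorithm.
FIRST(S) = {x, y, z}
FIRST(Y) = {y, z}
FIRST(Z) = {y}
Therefore, FIRST(Y) = {y, z}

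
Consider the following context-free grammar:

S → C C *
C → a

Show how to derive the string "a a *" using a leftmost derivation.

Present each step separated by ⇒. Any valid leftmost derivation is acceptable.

S ⇒ C C * ⇒ a C * ⇒ a a *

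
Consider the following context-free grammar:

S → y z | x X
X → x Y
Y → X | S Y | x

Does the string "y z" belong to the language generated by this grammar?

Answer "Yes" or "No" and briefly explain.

Yes - a valid derivation exists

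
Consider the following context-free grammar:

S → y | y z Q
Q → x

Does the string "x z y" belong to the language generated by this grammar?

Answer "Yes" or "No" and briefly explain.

No - no valid derivation exists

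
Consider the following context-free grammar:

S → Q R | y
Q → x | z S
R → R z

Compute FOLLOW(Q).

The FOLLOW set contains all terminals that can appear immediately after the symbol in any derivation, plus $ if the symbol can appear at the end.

We compute FOLLOW(Q) using the standard algorithm.
FOLLOW(S) starts with {$}.
FIRST(Q) = {x, z}
FIRST(R) = {}
FIRST(S) = {x, y, z}
FOLLOW(Q) = {}
FOLLOW(R) = {$, z}
FOLLOW(S) = {$}
Therefore, FOLLOW(Q) = {}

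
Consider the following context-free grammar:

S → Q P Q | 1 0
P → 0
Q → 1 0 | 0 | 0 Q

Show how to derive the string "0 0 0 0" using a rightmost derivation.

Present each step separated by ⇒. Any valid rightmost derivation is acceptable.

S ⇒ Q P Q ⇒ Q P 0 ⇒ Q 0 0 ⇒ 0 Q 0 0 ⇒ 0 0 0 0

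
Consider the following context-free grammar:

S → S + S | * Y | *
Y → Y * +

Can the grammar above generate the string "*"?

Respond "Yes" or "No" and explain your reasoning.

Yes - a valid derivation exists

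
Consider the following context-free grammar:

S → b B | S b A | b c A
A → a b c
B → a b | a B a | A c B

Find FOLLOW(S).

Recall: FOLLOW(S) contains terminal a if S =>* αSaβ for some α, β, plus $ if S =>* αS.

We compute FOLLOW(S) using the standard algorithm.
FOLLOW(S) starts with {$}.
FIRST(A) = {a}
FIRST(B) = {a}
FIRST(S) = {b}
FOLLOW(A) = {$, b, c}
FOLLOW(B) = {$, a, b}
FOLLOW(S) = {$, b}
Therefore, FOLLOW(S) = {$, b}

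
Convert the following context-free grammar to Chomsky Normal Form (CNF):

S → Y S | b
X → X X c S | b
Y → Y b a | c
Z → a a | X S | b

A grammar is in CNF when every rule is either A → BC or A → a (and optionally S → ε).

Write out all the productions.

S → b; TC → c; X → b; TB → b; TA → a; Y → c; Z → b; S → Y S; X → X X0; X0 → X X1; X1 → TC S; Y → Y X2; X2 → TB TA; Z → TA TA; Z → X S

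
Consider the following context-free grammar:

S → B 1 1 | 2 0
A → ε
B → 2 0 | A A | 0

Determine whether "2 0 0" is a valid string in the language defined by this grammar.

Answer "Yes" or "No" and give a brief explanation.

No - no valid derivation exists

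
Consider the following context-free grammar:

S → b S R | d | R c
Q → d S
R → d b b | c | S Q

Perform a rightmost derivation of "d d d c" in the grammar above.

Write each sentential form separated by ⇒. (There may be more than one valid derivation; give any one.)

S ⇒ R c ⇒ S Q c ⇒ S d S c ⇒ S d d c ⇒ d d d c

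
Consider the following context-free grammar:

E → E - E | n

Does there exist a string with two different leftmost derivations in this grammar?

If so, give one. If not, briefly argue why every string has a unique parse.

Yes - the string 'n - n - n - n - n - n' has two distinct leftmost derivations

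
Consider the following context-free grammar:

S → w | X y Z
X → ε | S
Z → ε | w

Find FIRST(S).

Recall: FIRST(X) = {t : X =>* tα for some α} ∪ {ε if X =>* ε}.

We compute FIRST(S) using the standard algorithm.
FIRST(S) = {w, y}
FIRST(X) = {w, y, ε}
FIRST(Z) = {w, ε}
Therefore, FIRST(S) = {w, y}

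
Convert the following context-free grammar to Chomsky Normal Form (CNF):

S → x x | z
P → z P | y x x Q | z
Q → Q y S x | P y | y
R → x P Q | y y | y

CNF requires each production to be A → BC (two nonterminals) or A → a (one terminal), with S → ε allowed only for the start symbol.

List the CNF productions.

TX → x; S → z; TZ → z; TY → y; P → z; Q → y; R → y; S → TX TX; P → TZ P; P → TY X0; X0 → TX X1; X1 → TX Q; Q → Q X2; X2 → TY X3; X3 → S TX; Q → P TY; R → TX X4; X4 → P Q; R → TY TY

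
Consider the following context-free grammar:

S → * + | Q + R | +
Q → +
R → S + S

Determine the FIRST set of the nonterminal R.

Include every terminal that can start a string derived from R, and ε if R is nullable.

We compute FIRST(R) using the standard algorithm.
FIRST(Q) = {+}
FIRST(R) = {*, +}
FIRST(S) = {*, +}
Therefore, FIRST(R) = {*, +}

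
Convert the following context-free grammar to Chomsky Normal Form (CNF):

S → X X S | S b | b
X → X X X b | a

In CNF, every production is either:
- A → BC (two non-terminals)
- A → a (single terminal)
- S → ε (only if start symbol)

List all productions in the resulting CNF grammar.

TB → b; S → b; X → a; S → X X0; X0 → X S; S → S TB; X → X X1; X1 → X X2; X2 → X TB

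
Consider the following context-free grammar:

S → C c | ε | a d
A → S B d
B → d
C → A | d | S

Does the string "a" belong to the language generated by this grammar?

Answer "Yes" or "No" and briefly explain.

No - no valid derivation exists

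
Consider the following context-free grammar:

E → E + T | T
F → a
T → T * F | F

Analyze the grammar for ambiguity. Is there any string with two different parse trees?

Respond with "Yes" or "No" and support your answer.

No - the grammar is unambiguous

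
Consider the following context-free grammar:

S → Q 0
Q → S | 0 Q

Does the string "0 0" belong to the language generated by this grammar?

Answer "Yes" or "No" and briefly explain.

No - no valid derivation exists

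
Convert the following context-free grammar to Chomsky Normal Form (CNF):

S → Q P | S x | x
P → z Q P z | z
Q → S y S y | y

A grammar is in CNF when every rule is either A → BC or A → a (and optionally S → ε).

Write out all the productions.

TX → x; S → x; TZ → z; P → z; TY → y; Q → y; S → Q P; S → S TX; P → TZ X0; X0 → Q X1; X1 → P TZ; Q → S X2; X2 → TY X3; X3 → S TY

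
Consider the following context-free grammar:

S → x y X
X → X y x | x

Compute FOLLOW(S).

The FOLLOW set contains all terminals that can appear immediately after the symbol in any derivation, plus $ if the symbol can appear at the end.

We compute FOLLOW(S) using the standard algorithm.
FOLLOW(S) starts with {$}.
FIRST(S) = {x}
FIRST(X) = {x}
FOLLOW(S) = {$}
FOLLOW(X) = {$, y}
Therefore, FOLLOW(S) = {$}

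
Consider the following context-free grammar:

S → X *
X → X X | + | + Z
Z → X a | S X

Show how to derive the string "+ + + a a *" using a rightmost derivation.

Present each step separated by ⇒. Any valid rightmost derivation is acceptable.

S ⇒ X * ⇒ + Z * ⇒ + X a * ⇒ + + Z a * ⇒ + + X a a * ⇒ + + + a a *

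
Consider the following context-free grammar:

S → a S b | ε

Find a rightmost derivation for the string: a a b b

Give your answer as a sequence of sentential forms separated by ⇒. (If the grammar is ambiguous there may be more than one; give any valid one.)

S ⇒ a S b ⇒ a a S b b ⇒ a a b b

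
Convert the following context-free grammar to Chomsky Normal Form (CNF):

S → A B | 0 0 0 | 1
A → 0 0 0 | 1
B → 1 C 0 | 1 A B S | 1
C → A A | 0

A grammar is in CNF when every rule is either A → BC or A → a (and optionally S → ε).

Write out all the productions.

T0 → 0; S → 1; A → 1; T1 → 1; B → 1; C → 0; S → A B; S → T0 X0; X0 → T0 T0; A → T0 X1; X1 → T0 T0; B → T1 X2; X2 → C T0; B → T1 X3; X3 → A X4; X4 → B S; C → A A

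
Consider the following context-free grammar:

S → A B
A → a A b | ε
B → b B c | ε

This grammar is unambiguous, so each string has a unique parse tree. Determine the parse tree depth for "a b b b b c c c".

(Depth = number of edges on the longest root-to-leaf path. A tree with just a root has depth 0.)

5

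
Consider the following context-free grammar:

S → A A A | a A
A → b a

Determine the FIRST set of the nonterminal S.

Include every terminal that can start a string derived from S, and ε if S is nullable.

We compute FIRST(S) using the standard algorithm.
FIRST(A) = {b}
FIRST(S) = {a, b}
Therefore, FIRST(S) = {a, b}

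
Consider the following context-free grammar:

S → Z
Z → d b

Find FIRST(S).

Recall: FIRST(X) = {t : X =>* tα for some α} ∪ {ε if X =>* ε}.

We compute FIRST(S) using the standard algorithm.
FIRST(S) = {d}
FIRST(Z) = {d}
Therefore, FIRST(S) = {d}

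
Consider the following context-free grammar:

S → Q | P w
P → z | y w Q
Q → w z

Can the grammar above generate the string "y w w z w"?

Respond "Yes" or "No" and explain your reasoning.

Yes - a valid derivation exists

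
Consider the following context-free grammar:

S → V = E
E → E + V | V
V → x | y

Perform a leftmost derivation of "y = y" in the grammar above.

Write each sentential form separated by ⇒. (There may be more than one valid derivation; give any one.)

S ⇒ V = E ⇒ y = E ⇒ y = V ⇒ y = y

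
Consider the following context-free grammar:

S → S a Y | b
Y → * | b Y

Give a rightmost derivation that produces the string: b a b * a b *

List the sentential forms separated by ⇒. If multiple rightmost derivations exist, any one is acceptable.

S ⇒ S a Y ⇒ S a b Y ⇒ S a b * ⇒ S a Y a b * ⇒ S a b Y a b * ⇒ S a b * a b * ⇒ b a b * a b *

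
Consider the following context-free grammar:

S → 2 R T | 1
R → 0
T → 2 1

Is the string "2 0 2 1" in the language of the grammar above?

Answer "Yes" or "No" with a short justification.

Yes - a valid derivation exists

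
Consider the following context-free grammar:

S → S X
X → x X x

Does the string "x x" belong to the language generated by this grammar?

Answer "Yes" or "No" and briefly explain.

No - no valid derivation exists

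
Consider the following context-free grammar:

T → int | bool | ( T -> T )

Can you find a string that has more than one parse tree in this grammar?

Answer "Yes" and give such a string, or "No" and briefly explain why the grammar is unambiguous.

No - the grammar is unambiguous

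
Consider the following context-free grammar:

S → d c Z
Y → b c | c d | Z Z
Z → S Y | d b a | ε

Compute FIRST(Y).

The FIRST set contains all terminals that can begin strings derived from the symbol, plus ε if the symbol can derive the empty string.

We compute FIRST(Y) using the standard algorithm.
FIRST(S) = {d}
FIRST(Y) = {b, c, d, ε}
FIRST(Z) = {d, ε}
Therefore, FIRST(Y) = {b, c, d, ε}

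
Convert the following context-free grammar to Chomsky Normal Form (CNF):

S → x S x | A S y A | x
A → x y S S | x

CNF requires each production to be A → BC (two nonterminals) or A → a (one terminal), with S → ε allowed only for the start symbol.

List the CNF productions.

TX → x; TY → y; S → x; A → x; S → TX X0; X0 → S TX; S → A X1; X1 → S X2; X2 → TY A; A → TX X3; X3 → TY X4; X4 → S S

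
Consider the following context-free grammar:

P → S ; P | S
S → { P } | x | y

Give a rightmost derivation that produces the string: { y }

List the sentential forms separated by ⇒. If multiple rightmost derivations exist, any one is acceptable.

P ⇒ S ⇒ { P } ⇒ { S } ⇒ { y }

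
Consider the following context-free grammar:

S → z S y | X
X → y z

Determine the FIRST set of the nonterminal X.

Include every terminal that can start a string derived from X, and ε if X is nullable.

We compute FIRST(X) using the standard algorithm.
FIRST(S) = {y, z}
FIRST(X) = {y}
Therefore, FIRST(X) = {y}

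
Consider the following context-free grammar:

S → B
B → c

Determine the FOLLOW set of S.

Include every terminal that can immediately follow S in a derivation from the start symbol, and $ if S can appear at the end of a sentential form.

We compute FOLLOW(S) using the standard algorithm.
FOLLOW(S) starts with {$}.
FIRST(B) = {c}
FIRST(S) = {c}
FOLLOW(B) = {$}
FOLLOW(S) = {$}
Therefore, FOLLOW(S) = {$}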